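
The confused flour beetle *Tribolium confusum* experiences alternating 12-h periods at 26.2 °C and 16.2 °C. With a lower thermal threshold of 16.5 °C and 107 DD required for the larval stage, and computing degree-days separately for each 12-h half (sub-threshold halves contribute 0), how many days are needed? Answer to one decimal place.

Day half: max(0, 26.2 − 16.5) × 0.5 = 9.7 × 0.5 = 4.85 DD.
Night half: max(0, 16.2 − 16.5) × 0.5 = 0.0 × 0.5 = 0.00 DD.
Per 24 h: 4.85 DD/day.
Duration = 107 / 4.85 = 22.062 ≈ 22.1 days.

22.1 days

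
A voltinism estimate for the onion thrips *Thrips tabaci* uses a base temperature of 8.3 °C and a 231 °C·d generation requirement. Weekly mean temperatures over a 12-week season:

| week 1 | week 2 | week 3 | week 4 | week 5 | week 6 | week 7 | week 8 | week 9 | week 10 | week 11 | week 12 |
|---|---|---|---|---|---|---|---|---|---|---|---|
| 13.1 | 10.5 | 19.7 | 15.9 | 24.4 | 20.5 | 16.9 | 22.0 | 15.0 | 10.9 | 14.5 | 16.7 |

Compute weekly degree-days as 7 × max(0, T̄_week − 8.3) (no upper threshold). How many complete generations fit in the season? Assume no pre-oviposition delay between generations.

Weekly DD (7 × max(0, T̄ − 8.3)): 33.6, 15.4, 79.8, 53.2, 112.7, 85.4, 60.2, 95.9, 46.9, 18.2, 43.4, 58.8.
Season total = 703.5 DD.
Complete generations = ⌊703.5 / 231⌋ = 3.

3 generations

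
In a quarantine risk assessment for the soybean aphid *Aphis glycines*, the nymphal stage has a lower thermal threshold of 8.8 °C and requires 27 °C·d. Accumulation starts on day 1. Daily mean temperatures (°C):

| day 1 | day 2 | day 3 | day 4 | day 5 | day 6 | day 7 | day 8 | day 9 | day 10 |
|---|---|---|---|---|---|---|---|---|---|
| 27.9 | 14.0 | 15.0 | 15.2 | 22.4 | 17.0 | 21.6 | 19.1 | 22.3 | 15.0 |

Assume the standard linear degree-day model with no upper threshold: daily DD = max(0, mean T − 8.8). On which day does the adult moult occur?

Daily DD above 8.8 °C: 19.1, 5.2, 6.2, 6.4, 13.6, 8.2, 12.8, 10.3, 13.5, 6.2.
Cumulative: 19.1, 24.3, 30.5, 36.9, 50.5, 58.7, 71.5, 81.8, 95.3, 101.5.
The total first reaches 27 DD on day 3.

day 3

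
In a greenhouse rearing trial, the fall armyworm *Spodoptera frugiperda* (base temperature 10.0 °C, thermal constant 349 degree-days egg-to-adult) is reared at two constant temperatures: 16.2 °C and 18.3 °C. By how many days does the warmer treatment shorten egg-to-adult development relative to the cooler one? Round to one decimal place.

At 16.2 °C: 349 / (16.2 − 10.0) = 349 / 6.2 = 56.290 d.
At 18.3 °C: 349 / (18.3 − 10.0) = 349 / 8.3 = 42.048 d.
Difference = |56.290 − 42.048| = 14.242 ≈ 14.2 days.

14.2 days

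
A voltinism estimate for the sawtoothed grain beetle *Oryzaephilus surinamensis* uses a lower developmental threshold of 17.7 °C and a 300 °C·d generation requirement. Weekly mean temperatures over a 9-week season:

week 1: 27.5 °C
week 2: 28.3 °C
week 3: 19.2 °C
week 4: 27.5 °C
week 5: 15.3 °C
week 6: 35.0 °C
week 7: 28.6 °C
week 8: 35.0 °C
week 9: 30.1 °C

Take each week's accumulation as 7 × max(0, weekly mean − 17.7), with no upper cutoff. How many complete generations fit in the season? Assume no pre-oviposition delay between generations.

Weekly DD (7 × max(0, T̄ − 17.7)): 68.6, 74.2, 10.5, 68.6, 0.0, 121.1, 76.3, 121.1, 86.8.
Season total = 627.2 DD.
Complete generations = ⌊627.2 / 300⌋ = 2.

2 generations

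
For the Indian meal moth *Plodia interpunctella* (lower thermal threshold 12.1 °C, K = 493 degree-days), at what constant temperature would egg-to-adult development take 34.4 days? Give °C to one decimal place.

Required daily accumulation = 493 / 34.4 = 14.331 DD/day.
T = T_base + 14.331 = 12.1 + 14.331 = 26.431 ≈ 26.4 °C.

26.4 °C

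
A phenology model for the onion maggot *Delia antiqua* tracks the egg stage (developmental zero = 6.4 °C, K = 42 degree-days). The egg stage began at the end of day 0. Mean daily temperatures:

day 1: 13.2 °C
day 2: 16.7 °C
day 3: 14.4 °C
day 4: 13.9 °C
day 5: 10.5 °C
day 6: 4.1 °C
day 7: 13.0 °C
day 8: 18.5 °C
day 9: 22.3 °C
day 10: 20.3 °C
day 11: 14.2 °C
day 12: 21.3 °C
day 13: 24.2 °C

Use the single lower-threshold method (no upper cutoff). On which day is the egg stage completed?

Daily DD above 6.4 °C: 6.8, 10.3, 8.0, 7.5, 4.1, 0.0, 6.6, 12.1, 15.9, 13.9, 7.8, 14.9, 17.8.
Cumulative: 6.8, 17.1, 25.1, 32.6, 36.7, 36.7, 43.3, 55.4, 71.3, 85.2, 93.0, 107.9, 125.7.
The total first reaches 42 DD on day 7.

day 7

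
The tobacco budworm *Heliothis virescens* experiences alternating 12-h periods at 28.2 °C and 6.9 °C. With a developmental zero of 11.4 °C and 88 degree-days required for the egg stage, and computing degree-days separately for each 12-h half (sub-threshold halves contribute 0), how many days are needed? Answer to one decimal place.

Day half: max(0, 28.2 − 11.4) × 0.5 = 16.8 × 0.5 = 8.40 DD.
Night half: max(0, 6.9 − 11.4) × 0.5 = 0.0 × 0.5 = 0.00 DD.
Per 24 h: 8.40 DD/day.
Duration = 88 / 8.40 = 10.476 ≈ 10.5 days.

10.5 days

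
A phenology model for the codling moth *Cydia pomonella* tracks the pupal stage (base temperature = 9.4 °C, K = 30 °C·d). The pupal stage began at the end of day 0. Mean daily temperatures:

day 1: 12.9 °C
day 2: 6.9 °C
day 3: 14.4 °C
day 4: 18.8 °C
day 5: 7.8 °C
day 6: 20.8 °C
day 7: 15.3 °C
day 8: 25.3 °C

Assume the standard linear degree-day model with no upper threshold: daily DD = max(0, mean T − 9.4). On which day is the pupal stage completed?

Daily DD above 9.4 °C: 3.5, 0.0, 5.0, 9.4, 0.0, 11.4, 5.9, 15.9.
Cumulative: 3.5, 3.5, 8.5, 17.9, 17.9, 29.3, 35.2, 51.1.
The total first reaches 30 DD on day 7.

day 7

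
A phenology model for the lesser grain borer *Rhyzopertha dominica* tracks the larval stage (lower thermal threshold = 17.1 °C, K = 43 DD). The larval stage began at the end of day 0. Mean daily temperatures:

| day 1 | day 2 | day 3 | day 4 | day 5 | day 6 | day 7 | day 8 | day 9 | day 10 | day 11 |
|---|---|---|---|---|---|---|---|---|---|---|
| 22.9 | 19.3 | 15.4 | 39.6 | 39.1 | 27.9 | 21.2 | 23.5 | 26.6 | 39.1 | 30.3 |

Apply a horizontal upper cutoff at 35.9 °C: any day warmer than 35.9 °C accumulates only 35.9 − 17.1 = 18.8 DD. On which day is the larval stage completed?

day 5

Daily DD above 17.1 °C (capped at 18.8): 5.8, 2.2, 0.0, 18.8, 18.8, 10.8, 4.1, 6.4, 9.5, 18.8, 13.2.
Cumulative: 5.8, 8.0, 8.0, 26.8, 45.6, 56.4, 60.5, 66.9, 76.4, 95.2, 108.4.
The total first reaches 43 DD on day 5.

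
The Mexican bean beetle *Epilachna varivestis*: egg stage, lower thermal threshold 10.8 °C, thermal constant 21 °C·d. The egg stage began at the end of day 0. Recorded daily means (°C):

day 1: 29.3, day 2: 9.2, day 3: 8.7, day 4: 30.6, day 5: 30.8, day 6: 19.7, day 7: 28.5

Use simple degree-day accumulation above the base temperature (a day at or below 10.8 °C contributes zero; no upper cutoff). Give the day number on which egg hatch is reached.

Daily DD above 10.8 °C: 18.5, 0.0, 0.0, 19.8, 20.0, 8.9, 17.7.
Cumulative: 18.5, 18.5, 18.5, 38.3, 58.3, 67.2, 84.9.
The total first reaches 21 DD on day 4.

day 4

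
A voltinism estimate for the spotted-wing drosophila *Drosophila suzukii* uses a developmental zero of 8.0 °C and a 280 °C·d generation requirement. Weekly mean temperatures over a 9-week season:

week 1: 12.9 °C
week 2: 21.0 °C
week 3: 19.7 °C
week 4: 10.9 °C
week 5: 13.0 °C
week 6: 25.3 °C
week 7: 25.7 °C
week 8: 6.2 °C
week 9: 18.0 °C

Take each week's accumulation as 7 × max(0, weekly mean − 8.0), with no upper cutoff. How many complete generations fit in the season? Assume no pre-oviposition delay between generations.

Weekly DD (7 × max(0, T̄ − 8.0)): 34.3, 91.0, 81.9, 20.3, 35.0, 121.1, 123.9, 0.0, 70.0.
Season total = 577.5 DD.
Complete generations = ⌊577.5 / 280⌋ = 2.

2 generations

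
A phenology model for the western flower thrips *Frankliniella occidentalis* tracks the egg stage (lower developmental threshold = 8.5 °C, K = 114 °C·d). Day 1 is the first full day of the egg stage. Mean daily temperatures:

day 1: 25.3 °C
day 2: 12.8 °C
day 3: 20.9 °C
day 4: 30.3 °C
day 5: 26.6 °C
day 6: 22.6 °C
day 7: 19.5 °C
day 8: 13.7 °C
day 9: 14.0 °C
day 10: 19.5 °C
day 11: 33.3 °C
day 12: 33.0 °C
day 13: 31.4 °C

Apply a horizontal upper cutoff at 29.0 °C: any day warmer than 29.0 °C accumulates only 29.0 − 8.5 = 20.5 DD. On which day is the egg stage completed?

day 10

Daily DD above 8.5 °C (capped at 20.5): 16.8, 4.3, 12.4, 20.5, 18.1, 14.1, 11.0, 5.2, 5.5, 11.0, 20.5, 20.5, 20.5.
Cumulative: 16.8, 21.1, 33.5, 54.0, 72.1, 86.2, 97.2, 102.4, 107.9, 118.9, 139.4, 159.9, 180.4.
The total first reaches 114 DD on day 10.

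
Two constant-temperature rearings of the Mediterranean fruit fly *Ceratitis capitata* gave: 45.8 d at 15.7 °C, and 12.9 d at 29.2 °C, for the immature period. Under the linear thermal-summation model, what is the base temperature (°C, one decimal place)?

Equal thermal constants: D₁(T₁ − T_b) = D₂(T₂ − T_b).
45.8·(15.7 − T_b) = 12.9·(29.2 − T_b)
T_b = (45.8·15.7 − 12.9·29.2) / (45.8 − 12.9) = 342.38 / 32.9 = 10.407 °C ≈ 10.4 °C.

10.4 °C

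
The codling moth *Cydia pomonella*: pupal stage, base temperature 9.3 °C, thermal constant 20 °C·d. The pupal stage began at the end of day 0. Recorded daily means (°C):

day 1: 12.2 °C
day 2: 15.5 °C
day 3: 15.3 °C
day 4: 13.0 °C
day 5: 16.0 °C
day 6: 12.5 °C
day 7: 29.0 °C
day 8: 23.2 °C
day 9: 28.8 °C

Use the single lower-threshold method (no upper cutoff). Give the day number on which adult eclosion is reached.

Daily DD above 9.3 °C: 2.9, 6.2, 6.0, 3.7, 6.7, 3.2, 19.7, 13.9, 19.5.
Cumulative: 2.9, 9.1, 15.1, 18.8, 25.5, 28.7, 48.4, 62.3, 81.8.
The total first reaches 20 DD on day 5.

day 5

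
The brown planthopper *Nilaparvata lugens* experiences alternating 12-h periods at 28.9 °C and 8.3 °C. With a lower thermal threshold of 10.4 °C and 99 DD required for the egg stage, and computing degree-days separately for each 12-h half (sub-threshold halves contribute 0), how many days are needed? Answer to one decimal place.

Day half: max(0, 28.9 − 10.4) × 0.5 = 18.5 × 0.5 = 9.25 DD.
Night half: max(0, 8.3 − 10.4) × 0.5 = 0.0 × 0.5 = 0.00 DD.
Per 24 h: 9.25 DD/day.
Duration = 99 / 9.25 = 10.703 ≈ 10.7 days.

10.7 days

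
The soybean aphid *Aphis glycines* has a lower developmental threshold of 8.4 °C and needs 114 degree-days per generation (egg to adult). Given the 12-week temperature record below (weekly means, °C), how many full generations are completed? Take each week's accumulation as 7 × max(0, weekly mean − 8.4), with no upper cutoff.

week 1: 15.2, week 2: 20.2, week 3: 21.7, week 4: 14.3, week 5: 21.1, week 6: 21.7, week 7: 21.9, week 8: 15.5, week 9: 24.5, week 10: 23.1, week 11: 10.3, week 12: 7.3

7 generations

Weekly DD (7 × max(0, T̄ − 8.4)): 47.6, 82.6, 93.1, 41.3, 88.9, 93.1, 94.5, 49.7, 112.7, 102.9, 13.3, 0.0.
Season total = 819.7 DD.
Complete generations = ⌊819.7 / 114⌋ = 7.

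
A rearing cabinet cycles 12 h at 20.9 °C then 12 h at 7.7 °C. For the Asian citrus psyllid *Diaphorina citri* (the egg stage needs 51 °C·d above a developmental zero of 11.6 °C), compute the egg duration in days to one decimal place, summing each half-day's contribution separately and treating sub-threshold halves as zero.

11.0 days

Day half: max(0, 20.9 − 11.6) × 0.5 = 9.3 × 0.5 = 4.65 DD.
Night half: max(0, 7.7 − 11.6) × 0.5 = 0.0 × 0.5 = 0.00 DD.
Per 24 h: 4.65 DD/day.
Duration = 51 / 4.65 = 10.968 ≈ 11.0 days.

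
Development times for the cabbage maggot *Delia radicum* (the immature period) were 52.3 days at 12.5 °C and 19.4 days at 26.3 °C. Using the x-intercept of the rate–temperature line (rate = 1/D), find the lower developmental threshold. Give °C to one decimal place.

4.4 °C

Linear rate model ⇒ the product D·(T − T_b) is constant across temperatures.
52.3·(12.5 − T_b) = 19.4·(26.3 − T_b)
T_b = (52.3·12.5 − 19.4·26.3) / (52.3 − 19.4) = 143.53 / 32.9 = 4.363 °C ≈ 4.4 °C.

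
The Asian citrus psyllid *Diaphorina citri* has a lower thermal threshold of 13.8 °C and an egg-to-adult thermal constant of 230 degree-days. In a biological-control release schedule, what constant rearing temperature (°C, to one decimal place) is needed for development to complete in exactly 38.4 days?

Required daily accumulation = 230 / 38.4 = 5.990 DD/day.
T = T_base + 5.990 = 13.8 + 5.990 = 19.790 ≈ 19.8 °C.

19.8 °C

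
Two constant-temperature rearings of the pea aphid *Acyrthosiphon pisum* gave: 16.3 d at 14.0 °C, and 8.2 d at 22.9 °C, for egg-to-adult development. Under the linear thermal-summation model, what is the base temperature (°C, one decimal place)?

5.0 °C

Under the model K = D·(T − T_b), so D₁·(T₁ − T_b) = D₂·(T₂ − T_b).
16.3·(14.0 − T_b) = 8.2·(22.9 − T_b)
T_b = (16.3·14.0 − 8.2·22.9) / (16.3 − 8.2) = 40.42 / 8.1 = 4.990 °C ≈ 5.0 °C.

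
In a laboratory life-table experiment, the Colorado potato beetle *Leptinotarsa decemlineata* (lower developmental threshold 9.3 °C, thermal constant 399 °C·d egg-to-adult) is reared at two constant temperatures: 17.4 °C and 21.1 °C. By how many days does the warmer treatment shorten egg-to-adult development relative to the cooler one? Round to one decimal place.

15.4 days

At 17.4 °C: 399 / (17.4 − 9.3) = 399 / 8.1 = 49.259 d.
At 21.1 °C: 399 / (21.1 − 9.3) = 399 / 11.8 = 33.814 d.
Difference = |49.259 − 33.814| = 15.446 ≈ 15.4 days.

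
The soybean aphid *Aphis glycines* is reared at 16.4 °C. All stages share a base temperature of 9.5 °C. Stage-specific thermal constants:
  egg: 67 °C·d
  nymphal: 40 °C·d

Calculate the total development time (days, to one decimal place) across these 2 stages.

15.5 days

Daily accumulation at 16.4 °C = 16.4 − 9.5 = 6.9 DD/day.
Total K = 67 + 40 = 107 DD.
Total duration = 107 / 6.9 = 15.507 ≈ 15.5 days.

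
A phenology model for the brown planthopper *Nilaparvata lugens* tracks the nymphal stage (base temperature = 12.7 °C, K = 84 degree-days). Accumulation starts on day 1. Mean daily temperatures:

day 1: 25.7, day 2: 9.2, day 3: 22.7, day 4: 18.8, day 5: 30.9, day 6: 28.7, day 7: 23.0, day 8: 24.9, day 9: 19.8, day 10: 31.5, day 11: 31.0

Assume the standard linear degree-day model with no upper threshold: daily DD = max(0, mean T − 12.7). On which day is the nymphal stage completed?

Daily DD above 12.7 °C: 13.0, 0.0, 10.0, 6.1, 18.2, 16.0, 10.3, 12.2, 7.1, 18.8, 18.3.
Cumulative: 13.0, 13.0, 23.0, 29.1, 47.3, 63.3, 73.6, 85.8, 92.9, 111.7, 130.0.
The total first reaches 84 DD on day 8.

day 8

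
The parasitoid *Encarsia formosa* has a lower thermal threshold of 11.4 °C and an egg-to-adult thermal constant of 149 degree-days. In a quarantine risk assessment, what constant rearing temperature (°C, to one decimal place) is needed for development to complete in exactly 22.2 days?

Required daily accumulation = 149 / 22.2 = 6.712 DD/day.
T = T_base + 6.712 = 11.4 + 6.712 = 18.112 ≈ 18.1 °C.

18.1 °C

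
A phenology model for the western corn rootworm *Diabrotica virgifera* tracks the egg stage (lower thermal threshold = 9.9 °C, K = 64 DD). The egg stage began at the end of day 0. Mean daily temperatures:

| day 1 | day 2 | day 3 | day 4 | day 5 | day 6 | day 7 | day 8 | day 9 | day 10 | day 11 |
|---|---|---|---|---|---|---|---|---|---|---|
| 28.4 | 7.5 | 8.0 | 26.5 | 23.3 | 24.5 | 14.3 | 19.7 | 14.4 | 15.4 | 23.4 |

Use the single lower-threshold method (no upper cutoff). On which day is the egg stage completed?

day 7

Daily DD above 9.9 °C: 18.5, 0.0, 0.0, 16.6, 13.4, 14.6, 4.4, 9.8, 4.5, 5.5, 13.5.
Cumulative: 18.5, 18.5, 18.5, 35.1, 48.5, 63.1, 67.5, 77.3, 81.8, 87.3, 100.8.
The total first reaches 64 DD on day 7.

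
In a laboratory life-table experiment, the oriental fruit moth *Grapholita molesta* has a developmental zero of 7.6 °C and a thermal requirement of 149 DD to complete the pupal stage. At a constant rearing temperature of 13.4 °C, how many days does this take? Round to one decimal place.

25.7 days

Daily accumulation = 13.4 − 7.6 = 5.8 DD/day.
Duration = 149 / 5.8 = 25.690 ≈ 25.7 days.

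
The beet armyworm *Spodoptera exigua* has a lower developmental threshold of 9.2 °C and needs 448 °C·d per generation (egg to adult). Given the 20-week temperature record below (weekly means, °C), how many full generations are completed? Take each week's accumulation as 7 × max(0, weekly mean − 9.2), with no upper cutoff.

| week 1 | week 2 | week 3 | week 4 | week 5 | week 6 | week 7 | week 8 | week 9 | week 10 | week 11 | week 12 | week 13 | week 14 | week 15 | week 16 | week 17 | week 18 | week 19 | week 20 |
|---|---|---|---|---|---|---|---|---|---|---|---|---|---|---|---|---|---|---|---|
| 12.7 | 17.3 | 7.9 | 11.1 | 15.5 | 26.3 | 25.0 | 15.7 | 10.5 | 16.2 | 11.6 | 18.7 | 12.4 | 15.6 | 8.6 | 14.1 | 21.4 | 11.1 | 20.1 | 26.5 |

2 generations

Weekly DD (7 × max(0, T̄ − 9.2)): 24.5, 56.7, 0.0, 13.3, 44.1, 119.7, 110.6, 45.5, 9.1, 49.0, 16.8, 66.5, 22.4, 44.8, 0.0, 34.3, 85.4, 13.3, 76.3, 121.1.
Season total = 953.4 DD.
Complete generations = ⌊953.4 / 448⌋ = 2.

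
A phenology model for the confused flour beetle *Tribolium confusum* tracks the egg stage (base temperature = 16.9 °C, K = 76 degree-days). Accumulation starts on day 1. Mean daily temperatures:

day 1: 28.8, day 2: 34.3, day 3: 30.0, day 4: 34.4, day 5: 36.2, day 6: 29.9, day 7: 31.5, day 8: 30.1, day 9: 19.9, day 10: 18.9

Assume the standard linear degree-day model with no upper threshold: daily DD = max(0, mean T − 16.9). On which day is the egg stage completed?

day 5

Daily DD above 16.9 °C: 11.9, 17.4, 13.1, 17.5, 19.3, 13.0, 14.6, 13.2, 3.0, 2.0.
Cumulative: 11.9, 29.3, 42.4, 59.9, 79.2, 92.2, 106.8, 120.0, 123.0, 125.0.
The total first reaches 76 DD on day 5.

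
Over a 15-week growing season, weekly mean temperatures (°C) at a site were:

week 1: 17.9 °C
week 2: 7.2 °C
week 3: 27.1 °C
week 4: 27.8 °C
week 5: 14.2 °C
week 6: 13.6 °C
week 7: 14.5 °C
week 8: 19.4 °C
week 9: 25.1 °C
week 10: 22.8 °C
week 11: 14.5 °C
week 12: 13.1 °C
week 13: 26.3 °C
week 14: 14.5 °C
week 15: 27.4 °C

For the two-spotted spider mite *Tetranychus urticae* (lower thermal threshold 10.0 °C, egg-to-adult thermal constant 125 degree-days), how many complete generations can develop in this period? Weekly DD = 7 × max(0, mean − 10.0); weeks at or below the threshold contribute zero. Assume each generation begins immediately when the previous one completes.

Weekly DD (7 × max(0, T̄ − 10.0)): 55.3, 0.0, 119.7, 124.6, 29.4, 25.2, 31.5, 65.8, 105.7, 89.6, 31.5, 21.7, 114.1, 31.5, 121.8.
Season total = 967.4 DD.
Complete generations = ⌊967.4 / 125⌋ = 7.

7 generations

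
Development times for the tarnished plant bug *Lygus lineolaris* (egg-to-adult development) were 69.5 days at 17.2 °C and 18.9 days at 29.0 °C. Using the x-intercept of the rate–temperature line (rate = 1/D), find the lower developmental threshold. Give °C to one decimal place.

12.8 °C

Equal thermal constants: D₁(T₁ − T_b) = D₂(T₂ − T_b).
69.5·(17.2 − T_b) = 18.9·(29.0 − T_b)
T_b = (69.5·17.2 − 18.9·29.0) / (69.5 − 18.9) = 647.30 / 50.6 = 12.792 °C ≈ 12.8 °C.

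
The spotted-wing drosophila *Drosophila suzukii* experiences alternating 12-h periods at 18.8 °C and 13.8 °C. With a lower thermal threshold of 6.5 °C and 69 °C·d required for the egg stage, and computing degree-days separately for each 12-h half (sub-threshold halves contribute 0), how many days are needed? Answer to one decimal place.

7.0 days

Day half: max(0, 18.8 − 6.5) × 0.5 = 12.3 × 0.5 = 6.15 DD.
Night half: max(0, 13.8 − 6.5) × 0.5 = 7.3 × 0.5 = 3.65 DD.
Per 24 h: 9.80 DD/day.
Duration = 69 / 9.80 = 7.041 ≈ 7.0 days.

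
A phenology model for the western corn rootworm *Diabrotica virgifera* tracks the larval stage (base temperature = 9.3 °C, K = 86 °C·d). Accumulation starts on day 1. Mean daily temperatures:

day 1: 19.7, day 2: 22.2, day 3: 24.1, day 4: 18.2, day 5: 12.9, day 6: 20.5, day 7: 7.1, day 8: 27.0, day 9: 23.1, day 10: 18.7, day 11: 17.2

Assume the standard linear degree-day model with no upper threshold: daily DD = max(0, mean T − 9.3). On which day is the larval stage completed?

day 9

Daily DD above 9.3 °C: 10.4, 12.9, 14.8, 8.9, 3.6, 11.2, 0.0, 17.7, 13.8, 9.4, 7.9.
Cumulative: 10.4, 23.3, 38.1, 47.0, 50.6, 61.8, 61.8, 79.5, 93.3, 102.7, 110.6.
The total first reaches 86 DD on day 9.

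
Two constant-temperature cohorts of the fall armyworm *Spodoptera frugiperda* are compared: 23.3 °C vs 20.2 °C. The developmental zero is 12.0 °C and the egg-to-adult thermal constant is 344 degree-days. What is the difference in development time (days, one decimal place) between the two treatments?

11.5 days

At 23.3 °C: 344 / (23.3 − 12.0) = 344 / 11.3 = 30.442 d.
At 20.2 °C: 344 / (20.2 − 12.0) = 344 / 8.2 = 41.951 d.
Difference = |30.442 − 41.951| = 11.509 ≈ 11.5 days.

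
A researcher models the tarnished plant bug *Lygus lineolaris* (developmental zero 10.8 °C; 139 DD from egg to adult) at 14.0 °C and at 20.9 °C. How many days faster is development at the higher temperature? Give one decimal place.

29.7 days

At 14.0 °C: 139 / (14.0 − 10.8) = 139 / 3.2 = 43.438 d.
At 20.9 °C: 139 / (20.9 − 10.8) = 139 / 10.1 = 13.762 d.
Difference = |43.438 − 13.762| = 29.675 ≈ 29.7 days.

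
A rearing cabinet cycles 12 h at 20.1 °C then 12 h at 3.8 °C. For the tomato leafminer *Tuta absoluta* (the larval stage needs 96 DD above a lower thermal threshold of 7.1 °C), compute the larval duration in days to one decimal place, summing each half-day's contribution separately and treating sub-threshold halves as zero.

Day half: max(0, 20.1 − 7.1) × 0.5 = 13.0 × 0.5 = 6.50 DD.
Night half: max(0, 3.8 − 7.1) × 0.5 = 0.0 × 0.5 = 0.00 DD.
Per 24 h: 6.50 DD/day.
Duration = 96 / 6.50 = 14.769 ≈ 14.8 days.

14.8 days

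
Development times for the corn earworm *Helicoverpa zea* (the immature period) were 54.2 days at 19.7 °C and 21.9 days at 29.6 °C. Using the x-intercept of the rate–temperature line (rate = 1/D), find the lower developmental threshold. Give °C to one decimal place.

13.0 °C

Linear rate model ⇒ the product D·(T − T_b) is constant across temperatures.
54.2·(19.7 − T_b) = 21.9·(29.6 − T_b)
T_b = (54.2·19.7 − 21.9·29.6) / (54.2 − 21.9) = 419.50 / 32.3 = 12.988 °C ≈ 13.0 °C.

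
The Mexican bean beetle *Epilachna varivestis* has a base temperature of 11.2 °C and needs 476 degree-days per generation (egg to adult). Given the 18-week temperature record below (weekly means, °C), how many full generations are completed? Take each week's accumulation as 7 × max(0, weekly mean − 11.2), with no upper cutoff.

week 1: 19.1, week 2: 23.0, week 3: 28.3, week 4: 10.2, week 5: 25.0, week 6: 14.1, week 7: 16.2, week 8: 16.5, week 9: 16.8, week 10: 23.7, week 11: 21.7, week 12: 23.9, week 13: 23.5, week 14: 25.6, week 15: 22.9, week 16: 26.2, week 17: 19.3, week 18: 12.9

2 generations

Weekly DD (7 × max(0, T̄ − 11.2)): 55.3, 82.6, 119.7, 0.0, 96.6, 20.3, 35.0, 37.1, 39.2, 87.5, 73.5, 88.9, 86.1, 100.8, 81.9, 105.0, 56.7, 11.9.
Season total = 1178.1 DD.
Complete generations = ⌊1178.1 / 476⌋ = 2.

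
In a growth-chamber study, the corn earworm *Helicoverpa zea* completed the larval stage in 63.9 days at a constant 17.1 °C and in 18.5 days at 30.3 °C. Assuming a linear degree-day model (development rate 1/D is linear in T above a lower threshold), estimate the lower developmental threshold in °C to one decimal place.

11.7 °C

Under the model K = D·(T − T_b), so D₁·(T₁ − T_b) = D₂·(T₂ − T_b).
63.9·(17.1 − T_b) = 18.5·(30.3 − T_b)
T_b = (63.9·17.1 − 18.5·30.3) / (63.9 − 18.5) = 532.14 / 45.4 = 11.721 °C ≈ 11.7 °C.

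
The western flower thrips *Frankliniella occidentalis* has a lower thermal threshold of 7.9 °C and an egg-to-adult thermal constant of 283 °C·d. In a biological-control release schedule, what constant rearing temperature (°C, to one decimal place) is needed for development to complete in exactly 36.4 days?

Required daily accumulation = 283 / 36.4 = 7.775 DD/day.
T = T_base + 7.775 = 7.9 + 7.775 = 15.675 ≈ 15.7 °C.

15.7 °C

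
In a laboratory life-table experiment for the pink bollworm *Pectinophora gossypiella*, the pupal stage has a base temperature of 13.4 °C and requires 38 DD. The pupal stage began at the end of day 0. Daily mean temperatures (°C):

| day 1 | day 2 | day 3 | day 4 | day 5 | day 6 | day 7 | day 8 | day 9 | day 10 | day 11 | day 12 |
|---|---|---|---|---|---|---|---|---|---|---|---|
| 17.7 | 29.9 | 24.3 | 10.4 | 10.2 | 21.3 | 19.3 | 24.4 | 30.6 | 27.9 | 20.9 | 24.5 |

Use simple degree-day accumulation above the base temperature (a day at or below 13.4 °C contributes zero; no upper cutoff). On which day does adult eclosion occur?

Daily DD above 13.4 °C: 4.3, 16.5, 10.9, 0.0, 0.0, 7.9, 5.9, 11.0, 17.2, 14.5, 7.5, 11.1.
Cumulative: 4.3, 20.8, 31.7, 31.7, 31.7, 39.6, 45.5, 56.5, 73.7, 88.2, 95.7, 106.8.
The total first reaches 38 DD on day 6.

day 6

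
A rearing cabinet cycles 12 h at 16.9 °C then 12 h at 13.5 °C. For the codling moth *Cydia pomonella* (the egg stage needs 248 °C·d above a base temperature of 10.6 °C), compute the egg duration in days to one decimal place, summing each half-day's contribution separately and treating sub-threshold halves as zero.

53.9 days

Day half: max(0, 16.9 − 10.6) × 0.5 = 6.3 × 0.5 = 3.15 DD.
Night half: max(0, 13.5 − 10.6) × 0.5 = 2.9 × 0.5 = 1.45 DD.
Per 24 h: 4.60 DD/day.
Duration = 248 / 4.60 = 53.913 ≈ 53.9 days.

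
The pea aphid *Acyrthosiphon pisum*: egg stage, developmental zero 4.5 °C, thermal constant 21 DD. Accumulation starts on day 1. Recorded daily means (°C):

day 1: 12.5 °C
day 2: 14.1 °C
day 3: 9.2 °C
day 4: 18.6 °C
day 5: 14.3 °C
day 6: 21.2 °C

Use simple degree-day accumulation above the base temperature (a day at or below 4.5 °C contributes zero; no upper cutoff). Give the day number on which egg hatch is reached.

day 3

Daily DD above 4.5 °C: 8.0, 9.6, 4.7, 14.1, 9.8, 16.7.
Cumulative: 8.0, 17.6, 22.3, 36.4, 46.2, 62.9.
The total first reaches 21 DD on day 3.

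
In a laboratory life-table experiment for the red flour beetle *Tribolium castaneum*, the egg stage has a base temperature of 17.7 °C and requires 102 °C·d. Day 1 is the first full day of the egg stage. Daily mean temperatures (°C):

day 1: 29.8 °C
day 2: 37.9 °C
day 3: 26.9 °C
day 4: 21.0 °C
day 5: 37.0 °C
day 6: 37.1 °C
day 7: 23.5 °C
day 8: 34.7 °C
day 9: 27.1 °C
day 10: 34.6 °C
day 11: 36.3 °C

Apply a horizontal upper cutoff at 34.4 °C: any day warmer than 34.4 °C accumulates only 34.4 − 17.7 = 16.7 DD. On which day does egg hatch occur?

Daily DD above 17.7 °C (capped at 16.7): 12.1, 16.7, 9.2, 3.3, 16.7, 16.7, 5.8, 16.7, 9.4, 16.7, 16.7.
Cumulative: 12.1, 28.8, 38.0, 41.3, 58.0, 74.7, 80.5, 97.2, 106.6, 123.3, 140.0.
The total first reaches 102 DD on day 9.

day 9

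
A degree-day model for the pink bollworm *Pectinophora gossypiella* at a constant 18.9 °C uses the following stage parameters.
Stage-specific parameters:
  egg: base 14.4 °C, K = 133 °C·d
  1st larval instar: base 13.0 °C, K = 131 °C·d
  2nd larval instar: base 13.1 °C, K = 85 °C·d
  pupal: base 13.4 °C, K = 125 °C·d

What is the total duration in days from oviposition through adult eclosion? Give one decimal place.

egg: 133 / (18.9 − 14.4) = 133 / 4.5 = 29.556 d.
1st larval instar: 131 / (18.9 − 13.0) = 131 / 5.9 = 22.203 d.
2nd larval instar: 85 / (18.9 − 13.1) = 85 / 5.8 = 14.655 d.
pupal: 125 / (18.9 − 13.4) = 125 / 5.5 = 22.727 d.
Sum = 89.141 ≈ 89.1 days.

89.1 days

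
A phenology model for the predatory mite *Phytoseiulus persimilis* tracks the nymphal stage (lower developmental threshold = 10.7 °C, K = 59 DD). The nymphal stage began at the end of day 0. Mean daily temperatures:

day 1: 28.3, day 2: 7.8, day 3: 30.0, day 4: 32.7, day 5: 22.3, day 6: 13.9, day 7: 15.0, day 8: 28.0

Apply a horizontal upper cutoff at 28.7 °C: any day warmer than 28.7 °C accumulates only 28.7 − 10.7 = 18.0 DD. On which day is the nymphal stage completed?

day 5

Daily DD above 10.7 °C (capped at 18.0): 17.6, 0.0, 18.0, 18.0, 11.6, 3.2, 4.3, 17.3.
Cumulative: 17.6, 17.6, 35.6, 53.6, 65.2, 68.4, 72.7, 90.0.
The total first reaches 59 DD on day 5.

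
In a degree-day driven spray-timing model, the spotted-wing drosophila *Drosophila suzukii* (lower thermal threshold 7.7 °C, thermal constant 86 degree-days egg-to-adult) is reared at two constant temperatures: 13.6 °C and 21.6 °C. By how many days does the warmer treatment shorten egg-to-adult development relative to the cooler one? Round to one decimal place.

At 13.6 °C: 86 / (13.6 − 7.7) = 86 / 5.9 = 14.576 d.
At 21.6 °C: 86 / (21.6 − 7.7) = 86 / 13.9 = 6.187 d.
Difference = |14.576 − 6.187| = 8.389 ≈ 8.4 days.

8.4 days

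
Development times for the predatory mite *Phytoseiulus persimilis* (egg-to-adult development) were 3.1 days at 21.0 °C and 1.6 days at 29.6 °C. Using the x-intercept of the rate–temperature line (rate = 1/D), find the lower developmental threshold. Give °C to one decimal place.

Under the model K = D·(T − T_b), so D₁·(T₁ − T_b) = D₂·(T₂ − T_b).
3.1·(21.0 − T_b) = 1.6·(29.6 − T_b)
T_b = (3.1·21.0 − 1.6·29.6) / (3.1 − 1.6) = 17.74 / 1.5 = 11.827 °C ≈ 11.8 °C.

11.8 °C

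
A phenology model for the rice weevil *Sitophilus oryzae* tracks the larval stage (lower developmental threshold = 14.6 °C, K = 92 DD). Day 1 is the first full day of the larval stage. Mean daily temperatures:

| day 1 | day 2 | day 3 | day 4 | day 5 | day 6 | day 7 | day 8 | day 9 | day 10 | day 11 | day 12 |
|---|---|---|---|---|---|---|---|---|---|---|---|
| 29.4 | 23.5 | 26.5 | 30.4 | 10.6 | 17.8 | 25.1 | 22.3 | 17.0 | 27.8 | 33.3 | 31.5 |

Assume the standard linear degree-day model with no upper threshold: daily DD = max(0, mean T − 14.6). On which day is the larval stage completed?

day 11

Daily DD above 14.6 °C: 14.8, 8.9, 11.9, 15.8, 0.0, 3.2, 10.5, 7.7, 2.4, 13.2, 18.7, 16.9.
Cumulative: 14.8, 23.7, 35.6, 51.4, 51.4, 54.6, 65.1, 72.8, 75.2, 88.4, 107.1, 124.0.
The total first reaches 92 DD on day 11.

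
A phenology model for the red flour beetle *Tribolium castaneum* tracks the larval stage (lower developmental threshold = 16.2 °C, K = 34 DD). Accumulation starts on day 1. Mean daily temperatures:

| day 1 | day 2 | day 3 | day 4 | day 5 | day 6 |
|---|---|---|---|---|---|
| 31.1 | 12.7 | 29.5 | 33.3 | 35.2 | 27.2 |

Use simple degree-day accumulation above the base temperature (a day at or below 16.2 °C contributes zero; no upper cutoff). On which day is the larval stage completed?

Daily DD above 16.2 °C: 14.9, 0.0, 13.3, 17.1, 19.0, 11.0.
Cumulative: 14.9, 14.9, 28.2, 45.3, 64.3, 75.3.
The total first reaches 34 DD on day 4.

day 4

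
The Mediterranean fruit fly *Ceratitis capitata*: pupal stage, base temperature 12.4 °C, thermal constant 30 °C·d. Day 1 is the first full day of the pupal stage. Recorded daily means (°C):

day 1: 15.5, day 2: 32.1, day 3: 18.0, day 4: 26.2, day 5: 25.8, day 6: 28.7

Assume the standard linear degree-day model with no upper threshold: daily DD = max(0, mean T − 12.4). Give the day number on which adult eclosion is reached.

day 4

Daily DD above 12.4 °C: 3.1, 19.7, 5.6, 13.8, 13.4, 16.3.
Cumulative: 3.1, 22.8, 28.4, 42.2, 55.6, 71.9.
The total first reaches 30 DD on day 4.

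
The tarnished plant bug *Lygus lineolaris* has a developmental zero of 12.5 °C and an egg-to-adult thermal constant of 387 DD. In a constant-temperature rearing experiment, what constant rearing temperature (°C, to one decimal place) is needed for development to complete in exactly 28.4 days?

Required daily accumulation = 387 / 28.4 = 13.627 DD/day.
T = T_base + 13.627 = 12.5 + 13.627 = 26.127 ≈ 26.1 °C.

26.1 °C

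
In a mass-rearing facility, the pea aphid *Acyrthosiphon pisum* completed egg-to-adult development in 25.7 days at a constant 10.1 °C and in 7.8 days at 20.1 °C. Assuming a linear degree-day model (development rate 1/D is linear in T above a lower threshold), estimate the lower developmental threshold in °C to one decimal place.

Equal thermal constants: D₁(T₁ − T_b) = D₂(T₂ − T_b).
25.7·(10.1 − T_b) = 7.8·(20.1 − T_b)
T_b = (25.7·10.1 − 7.8·20.1) / (25.7 − 7.8) = 102.79 / 17.9 = 5.742 °C ≈ 5.7 °C.

5.7 °C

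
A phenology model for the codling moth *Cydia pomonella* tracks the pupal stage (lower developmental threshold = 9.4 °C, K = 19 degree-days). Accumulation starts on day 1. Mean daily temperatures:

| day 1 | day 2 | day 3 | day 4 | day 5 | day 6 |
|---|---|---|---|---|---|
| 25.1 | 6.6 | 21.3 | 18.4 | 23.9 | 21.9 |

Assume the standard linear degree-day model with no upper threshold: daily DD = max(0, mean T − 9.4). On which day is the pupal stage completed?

Daily DD above 9.4 °C: 15.7, 0.0, 11.9, 9.0, 14.5, 12.5.
Cumulative: 15.7, 15.7, 27.6, 36.6, 51.1, 63.6.
The total first reaches 19 DD on day 3.

day 3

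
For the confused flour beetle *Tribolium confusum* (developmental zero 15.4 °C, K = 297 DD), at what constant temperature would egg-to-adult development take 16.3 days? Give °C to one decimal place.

Required daily accumulation = 297 / 16.3 = 18.221 DD/day.
T = T_base + 18.221 = 15.4 + 18.221 = 33.621 ≈ 33.6 °C.

33.6 °C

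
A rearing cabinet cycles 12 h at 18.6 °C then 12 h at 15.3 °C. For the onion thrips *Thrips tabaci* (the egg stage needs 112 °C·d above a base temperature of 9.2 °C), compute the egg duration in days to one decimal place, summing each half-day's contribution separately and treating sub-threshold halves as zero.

Day half: max(0, 18.6 − 9.2) × 0.5 = 9.4 × 0.5 = 4.70 DD.
Night half: max(0, 15.3 − 9.2) × 0.5 = 6.1 × 0.5 = 3.05 DD.
Per 24 h: 7.75 DD/day.
Duration = 112 / 7.75 = 14.452 ≈ 14.5 days.

14.5 days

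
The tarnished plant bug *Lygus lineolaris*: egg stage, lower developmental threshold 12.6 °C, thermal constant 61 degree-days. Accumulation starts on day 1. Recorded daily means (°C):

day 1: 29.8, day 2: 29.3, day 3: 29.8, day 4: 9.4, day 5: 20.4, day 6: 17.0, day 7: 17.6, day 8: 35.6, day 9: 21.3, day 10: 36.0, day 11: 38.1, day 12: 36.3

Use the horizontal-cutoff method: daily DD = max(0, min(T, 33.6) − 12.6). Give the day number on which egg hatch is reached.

Daily DD above 12.6 °C (capped at 21.0): 17.2, 16.7, 17.2, 0.0, 7.8, 4.4, 5.0, 21.0, 8.7, 21.0, 21.0, 21.0.
Cumulative: 17.2, 33.9, 51.1, 51.1, 58.9, 63.3, 68.3, 89.3, 98.0, 119.0, 140.0, 161.0.
The total first reaches 61 DD on day 6.

day 6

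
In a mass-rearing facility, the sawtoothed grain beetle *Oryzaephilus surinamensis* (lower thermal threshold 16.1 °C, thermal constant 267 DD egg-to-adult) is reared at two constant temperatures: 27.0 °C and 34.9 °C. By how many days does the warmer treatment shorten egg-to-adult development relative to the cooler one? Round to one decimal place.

At 27.0 °C: 267 / (27.0 − 16.1) = 267 / 10.9 = 24.495 d.
At 34.9 °C: 267 / (34.9 − 16.1) = 267 / 18.8 = 14.202 d.
Difference = |24.495 − 14.202| = 10.293 ≈ 10.3 days.

10.3 days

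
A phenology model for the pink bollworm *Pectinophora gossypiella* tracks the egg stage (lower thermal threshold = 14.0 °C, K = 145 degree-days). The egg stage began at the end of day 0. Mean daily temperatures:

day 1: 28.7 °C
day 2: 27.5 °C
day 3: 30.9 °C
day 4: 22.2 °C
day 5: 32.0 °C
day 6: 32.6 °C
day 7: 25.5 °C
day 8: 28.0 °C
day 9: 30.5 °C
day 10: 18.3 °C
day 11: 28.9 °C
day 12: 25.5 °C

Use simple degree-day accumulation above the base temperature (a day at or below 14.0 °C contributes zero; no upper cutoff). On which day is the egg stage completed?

Daily DD above 14.0 °C: 14.7, 13.5, 16.9, 8.2, 18.0, 18.6, 11.5, 14.0, 16.5, 4.3, 14.9, 11.5.
Cumulative: 14.7, 28.2, 45.1, 53.3, 71.3, 89.9, 101.4, 115.4, 131.9, 136.2, 151.1, 162.6.
The total first reaches 145 DD on day 11.

day 11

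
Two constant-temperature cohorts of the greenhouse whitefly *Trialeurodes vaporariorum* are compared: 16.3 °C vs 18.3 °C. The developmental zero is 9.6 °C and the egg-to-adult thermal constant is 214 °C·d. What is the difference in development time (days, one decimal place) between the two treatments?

At 16.3 °C: 214 / (16.3 − 9.6) = 214 / 6.7 = 31.940 d.
At 18.3 °C: 214 / (18.3 − 9.6) = 214 / 8.7 = 24.598 d.
Difference = |31.940 − 24.598| = 7.343 ≈ 7.3 days.

7.3 days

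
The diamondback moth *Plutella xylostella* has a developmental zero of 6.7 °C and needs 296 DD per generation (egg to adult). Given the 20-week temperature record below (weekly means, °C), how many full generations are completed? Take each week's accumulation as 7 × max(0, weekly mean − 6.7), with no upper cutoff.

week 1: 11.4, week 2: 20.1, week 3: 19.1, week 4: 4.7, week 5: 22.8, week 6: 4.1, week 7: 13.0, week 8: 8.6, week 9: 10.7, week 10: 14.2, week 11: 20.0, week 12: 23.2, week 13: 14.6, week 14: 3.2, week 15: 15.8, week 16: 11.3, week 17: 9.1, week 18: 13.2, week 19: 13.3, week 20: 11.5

Weekly DD (7 × max(0, T̄ − 6.7)): 32.9, 93.8, 86.8, 0.0, 112.7, 0.0, 44.1, 13.3, 28.0, 52.5, 93.1, 115.5, 55.3, 0.0, 63.7, 32.2, 16.8, 45.5, 46.2, 33.6.
Season total = 966.0 DD.
Complete generations = ⌊966.0 / 296⌋ = 3.

3 generations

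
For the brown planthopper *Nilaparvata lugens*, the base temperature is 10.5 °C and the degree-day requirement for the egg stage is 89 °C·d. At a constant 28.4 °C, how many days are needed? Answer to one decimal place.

Daily accumulation = 28.4 − 10.5 = 17.9 DD/day.
Duration = 89 / 17.9 = 4.972 ≈ 5.0 days.

5.0 days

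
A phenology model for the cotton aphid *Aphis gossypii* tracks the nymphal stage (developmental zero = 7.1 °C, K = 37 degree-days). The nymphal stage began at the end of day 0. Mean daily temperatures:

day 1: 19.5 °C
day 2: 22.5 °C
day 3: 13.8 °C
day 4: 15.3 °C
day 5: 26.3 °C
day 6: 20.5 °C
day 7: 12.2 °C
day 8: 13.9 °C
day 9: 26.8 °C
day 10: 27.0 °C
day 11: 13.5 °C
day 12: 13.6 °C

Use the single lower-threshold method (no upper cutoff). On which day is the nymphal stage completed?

Daily DD above 7.1 °C: 12.4, 15.4, 6.7, 8.2, 19.2, 13.4, 5.1, 6.8, 19.7, 19.9, 6.4, 6.5.
Cumulative: 12.4, 27.8, 34.5, 42.7, 61.9, 75.3, 80.4, 87.2, 106.9, 126.8, 133.2, 139.7.
The total first reaches 37 DD on day 4.

day 4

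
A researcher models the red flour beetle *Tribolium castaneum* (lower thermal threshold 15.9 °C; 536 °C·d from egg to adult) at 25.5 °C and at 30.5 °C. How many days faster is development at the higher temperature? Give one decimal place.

At 25.5 °C: 536 / (25.5 − 15.9) = 536 / 9.6 = 55.833 d.
At 30.5 °C: 536 / (30.5 − 15.9) = 536 / 14.6 = 36.712 d.
Difference = |55.833 − 36.712| = 19.121 ≈ 19.1 days.

19.1 days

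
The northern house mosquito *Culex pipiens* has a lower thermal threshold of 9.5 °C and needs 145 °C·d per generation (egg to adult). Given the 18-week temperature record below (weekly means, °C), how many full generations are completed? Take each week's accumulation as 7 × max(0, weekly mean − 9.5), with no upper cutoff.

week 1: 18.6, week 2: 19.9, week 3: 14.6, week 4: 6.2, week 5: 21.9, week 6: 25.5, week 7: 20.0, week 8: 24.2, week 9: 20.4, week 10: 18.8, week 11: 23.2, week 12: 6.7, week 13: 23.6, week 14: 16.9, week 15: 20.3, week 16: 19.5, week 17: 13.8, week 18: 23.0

8 generations

Weekly DD (7 × max(0, T̄ − 9.5)): 63.7, 72.8, 35.7, 0.0, 86.8, 112.0, 73.5, 102.9, 76.3, 65.1, 95.9, 0.0, 98.7, 51.8, 75.6, 70.0, 30.1, 94.5.
Season total = 1205.4 DD.
Complete generations = ⌊1205.4 / 145⌋ = 8.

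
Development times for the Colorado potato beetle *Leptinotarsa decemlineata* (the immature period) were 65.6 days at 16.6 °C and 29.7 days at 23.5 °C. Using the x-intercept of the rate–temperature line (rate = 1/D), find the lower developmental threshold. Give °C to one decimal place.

Linear rate model ⇒ the product D·(T − T_b) is constant across temperatures.
65.6·(16.6 − T_b) = 29.7·(23.5 − T_b)
T_b = (65.6·16.6 − 29.7·23.5) / (65.6 − 29.7) = 391.01 / 35.9 = 10.892 °C ≈ 10.9 °C.

10.9 °C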